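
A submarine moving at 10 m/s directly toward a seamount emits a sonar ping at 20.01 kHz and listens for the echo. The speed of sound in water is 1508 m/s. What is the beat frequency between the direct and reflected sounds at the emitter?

267 Hz

The seamount receives the sound from a moving source: f₁ = f₀ · v/(v − v_e) = 20.01 × 1508/1498 ≈ 20.144 kHz.
On the return leg the submarine is a moving observer: f₂ = f₁ · (v + v_e)/v = 20.144 × 1518/1508 ≈ 20.277 kHz.
Beat against the emitted tone (with f₀ = 20010 Hz): |f₂ − f₀| = 2v_e·f₀/(v − v_e) = 2 × 10 × 20010/1498 ≈ 267 Hz.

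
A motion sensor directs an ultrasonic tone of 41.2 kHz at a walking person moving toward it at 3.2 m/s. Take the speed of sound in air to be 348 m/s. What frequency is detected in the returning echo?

At the walking person (a moving observer), f₁ = f₀ · (v + u)/v = 41.2 × 351.2/348 ≈ 41.6 kHz.
The reflection then acts as a moving source: f₂ = f₁ · v/(v − u) ≈ 42.0 kHz.
Equivalently f₂ = f₀ · (v + u)/(v − u).

42.0 kHz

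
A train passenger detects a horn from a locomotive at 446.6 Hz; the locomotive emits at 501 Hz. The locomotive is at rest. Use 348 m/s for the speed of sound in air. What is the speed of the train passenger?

f' < f, so the train passenger is receding.
f' = f · (v − v_o)/v ⇒ v_o = v · |f'/f − 1|.
v_o = 348 × |446.6/501 − 1| = 348 × 0.1086 ≈ 38 m/s.

38 m/s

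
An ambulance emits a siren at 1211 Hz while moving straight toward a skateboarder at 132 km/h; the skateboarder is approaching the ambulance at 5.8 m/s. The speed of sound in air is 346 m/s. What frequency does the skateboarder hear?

132 km/h = 36.67 m/s.
Both move, so f' = f · (v + v_o)/(v − v_s).
f' = 1211 × (346 + 5.8)/(346 − 36.67) = 1211 × 351.8/309.33 ≈ 1377 Hz.

1377 Hz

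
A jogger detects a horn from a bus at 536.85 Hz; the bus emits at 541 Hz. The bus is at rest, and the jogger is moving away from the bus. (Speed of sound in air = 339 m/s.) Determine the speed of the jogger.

2.60 m/s

f' = f · (v − v_o)/v ⇒ v_o = v · |f'/f − 1|.
v_o = 339 × |536.85/541 − 1| = 339 × 0.007671 ≈ 2.60 m/s.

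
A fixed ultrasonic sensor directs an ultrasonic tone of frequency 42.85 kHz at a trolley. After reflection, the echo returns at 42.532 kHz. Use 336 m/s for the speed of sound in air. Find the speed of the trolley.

Double Doppler shift off a moving reflector: f₂ = f₀ · (v + u)/(v − u) (u > 0 toward emitter).
Rearranging, u = v · (f₂ − f₀)/(f₂ + f₀) = 336 × -0.318/85.382 ≈ -1.25 m/s.
So the trolley is moving at 1.25 m/s away from the emitter.

1.25 m/s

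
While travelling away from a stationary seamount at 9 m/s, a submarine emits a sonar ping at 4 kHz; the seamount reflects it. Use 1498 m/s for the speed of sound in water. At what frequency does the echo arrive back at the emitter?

The seamount receives the sound from a moving source: f₁ = f₀ · v/(v + v_e) = 4 × 1498/1507 ≈ 3.98 kHz.
On the return leg the submarine is a moving observer: f₂ = f₁ · (v − v_e)/v = 3.98 × 1489/1498 ≈ 3.95 kHz.
Equivalently f₂ = f₀ · (v − v_e)/(v + v_e).

3.95 kHz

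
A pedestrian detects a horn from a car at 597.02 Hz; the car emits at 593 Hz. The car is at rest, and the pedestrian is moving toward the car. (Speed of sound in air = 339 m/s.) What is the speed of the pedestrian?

f' = f · (v + v_o)/v ⇒ v_o = v · |f'/f − 1|.
v_o = 339 × |597.02/593 − 1| = 339 × 0.006779 ≈ 2.30 m/s.

2.30 m/s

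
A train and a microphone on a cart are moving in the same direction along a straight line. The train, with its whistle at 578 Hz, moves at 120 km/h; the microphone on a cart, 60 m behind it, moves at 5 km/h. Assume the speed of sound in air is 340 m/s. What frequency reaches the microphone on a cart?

120 km/h = 33.33 m/s; 5 km/h = 1.389 m/s.
The microphone on a cart is behind, so the train is moving away from it while the microphone on a cart is moving toward the train.
With source receding and observer approaching, f' = f · (v + v_o)/(v + v_s).
f' = 578 × (340 + 1.389)/(340 + 33.33) = 578 × 341.39/373.33 ≈ 529 Hz.

529 Hz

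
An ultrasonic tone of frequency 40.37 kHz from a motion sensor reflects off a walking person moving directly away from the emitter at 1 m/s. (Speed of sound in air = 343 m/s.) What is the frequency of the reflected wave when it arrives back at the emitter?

40.1 kHz

At the walking person (a moving observer), f₁ = f₀ · (v − u)/v = 40.37 × 342/343 ≈ 40.3 kHz.
On reflection it acts as a source moving away from the stationary detector: f₂ = f₁ · v/(v + u) = 40.3 × 343/344 ≈ 40.1 kHz.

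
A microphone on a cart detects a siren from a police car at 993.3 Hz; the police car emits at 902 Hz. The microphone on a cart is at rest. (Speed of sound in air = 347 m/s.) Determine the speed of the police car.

f' > f, so the police car is approaching.
f' = f · v/(v − v_s) ⇒ v_s = v · |1 − f/f'|.
v_s = 347 × |1 − 902/993.3| = 347 × 0.09192 ≈ 32 m/s.

32 m/s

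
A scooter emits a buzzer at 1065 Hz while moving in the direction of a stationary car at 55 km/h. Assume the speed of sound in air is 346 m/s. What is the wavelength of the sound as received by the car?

31.1 cm

55 km/h = 15.28 m/s.
With the source moving toward a stationary observer, f' = f · v/(v − v_s).
f' = 1065 × 346/(346 − 15.28) ≈ 1114 Hz.
λ' = v/f' = 346/1114.2 ≈ 31.1 cm.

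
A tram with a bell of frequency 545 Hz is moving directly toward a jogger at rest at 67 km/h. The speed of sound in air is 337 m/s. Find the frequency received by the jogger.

577 Hz

67 km/h = 18.61 m/s.
With the source moving toward a stationary observer, f' = f · v/(v − v_s).
f' = 545 × 337/(337 − 18.61) = 545 × 337/318.4 ≈ 577 Hz.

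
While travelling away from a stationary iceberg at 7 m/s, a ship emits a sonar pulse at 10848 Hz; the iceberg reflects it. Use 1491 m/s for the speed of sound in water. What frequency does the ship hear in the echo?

10747 Hz

The iceberg receives the sound from a moving source: f₁ = f₀ · v/(v + v_e) = 10848 × 1491/1498 ≈ 10797 Hz.
On the return leg the ship is a moving observer: f₂ = f₁ · (v − v_e)/v = 10797 × 1484/1491 ≈ 10747 Hz.
Equivalently f₂ = f₀ · (v − v_e)/(v + v_e).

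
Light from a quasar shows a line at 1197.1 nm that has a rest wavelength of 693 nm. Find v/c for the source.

λ'/λ₀ = 1.7274 > 1 (redshift), so the source is receding.
λ'/λ₀ = √((1 + β)/(1 − β)) for a receding source ⇒ β = (r² − 1)/(r² + 1) with r = λ'/λ₀.
β = (2.9840 − 1)/(2.9840 + 1) ≈ 0.498.

0.498c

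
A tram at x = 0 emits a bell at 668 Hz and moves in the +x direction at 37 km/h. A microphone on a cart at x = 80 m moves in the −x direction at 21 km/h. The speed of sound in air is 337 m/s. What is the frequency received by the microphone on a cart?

37 km/h = 10.28 m/s; 21 km/h = 5.833 m/s.
The observer lies on the +x side, so the source is heading toward the observer and the observer is heading toward the source.
With source approaching and observer approaching, f' = f · (v + v_o)/(v − v_s).
f' = 668 × (337 + 5.833)/(337 − 10.28) = 668 × 342.83/326.72 ≈ 701 Hz.

701 Hz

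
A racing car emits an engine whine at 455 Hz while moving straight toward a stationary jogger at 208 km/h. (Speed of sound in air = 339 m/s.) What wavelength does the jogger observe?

208 km/h = 57.78 m/s.
Only the source moves, toward the listener, so f' = f · v/(v − v_s).
f' = 455 × 339/(339 − 57.78) ≈ 548 Hz.
λ' = v/f' = 339/548.481 ≈ 61.8 cm.

61.8 cm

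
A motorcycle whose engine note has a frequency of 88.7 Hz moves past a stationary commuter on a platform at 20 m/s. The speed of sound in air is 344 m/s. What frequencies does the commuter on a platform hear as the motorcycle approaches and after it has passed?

Approaching: f₁ = f · v/(v − v_s) = 88.7 × 344/324 ≈ 94 Hz.
Receding: f₂ = f · v/(v + v_s) = 88.7 × 344/364 ≈ 84 Hz.

94 Hz approaching; 84 Hz receding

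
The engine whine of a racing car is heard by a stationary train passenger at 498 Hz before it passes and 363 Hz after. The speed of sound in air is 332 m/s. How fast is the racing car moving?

f₁/f₂ = (v + v_s)/(v − v_s), so v_s = v · (f₁ − f₂)/(f₁ + f₂).
v_s = 332 × (498 − 363)/(498 + 363) = 332 × 135/861 ≈ 52 m/s.

52 m/s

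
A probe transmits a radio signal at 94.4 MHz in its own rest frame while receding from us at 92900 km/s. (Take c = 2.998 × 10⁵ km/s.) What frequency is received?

68.5 MHz

β = v/c = 92900/299800 = 0.3099.
Relativistic Doppler for frequency: f' = f₀ · √((1 − β)/(1 + β)).
f' = 94.4 × √(0.6901/1.3099) = 94.4 × 0.72585 ≈ 68.5 MHz.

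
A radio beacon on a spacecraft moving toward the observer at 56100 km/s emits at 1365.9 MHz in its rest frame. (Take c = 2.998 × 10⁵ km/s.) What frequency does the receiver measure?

1650.7 MHz

β = v/c = 56100/299800 = 0.1871.
Relativistic Doppler for frequency: f' = f₀ · √((1 + β)/(1 − β)).
f' = 1365.9 × √(1.1871/0.8129) = 1365.9 × 1.20847 ≈ 1650.7 MHz.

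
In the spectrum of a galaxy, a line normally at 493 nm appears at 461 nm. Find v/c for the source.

0.067c

λ'/λ₀ = 0.9351 < 1 (blueshift), so the source is approaching.
λ'/λ₀ = √((1 − β)/(1 + β)) for an approaching source ⇒ β = (1 − r²)/(1 + r²) with r = λ'/λ₀.
β = (1 − 0.8744)/(1 + 0.8744) ≈ 0.067.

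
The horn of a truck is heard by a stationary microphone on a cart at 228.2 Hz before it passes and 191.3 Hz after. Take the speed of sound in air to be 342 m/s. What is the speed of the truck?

f₁/f₂ = (v + v_s)/(v − v_s), so v_s = v · (f₁ − f₂)/(f₁ + f₂).
v_s = 342 × (228.2 − 191.3)/(228.2 + 191.3) = 342 × 36.9/419.5 ≈ 30 m/s.

30 m/s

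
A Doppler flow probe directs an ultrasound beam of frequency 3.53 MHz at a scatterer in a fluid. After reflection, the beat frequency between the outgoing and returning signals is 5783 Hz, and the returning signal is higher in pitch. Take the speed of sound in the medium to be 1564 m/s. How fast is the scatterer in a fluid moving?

Double Doppler shift off a moving reflector: f₂ = f₀ · (v + u)/(v − u) (u > 0 toward emitter).
Returning signal is higher, so f₂ = f₀ + Δf = 3530000 + 5783 = 3535783 Hz.
Rearranging, u = v · (f₂ − f₀)/(f₂ + f₀) = 1564 × 5783/7065783 ≈ 1.28 m/s.
So the scatterer in a fluid is moving at 1.28 m/s toward the emitter.

1.28 m/s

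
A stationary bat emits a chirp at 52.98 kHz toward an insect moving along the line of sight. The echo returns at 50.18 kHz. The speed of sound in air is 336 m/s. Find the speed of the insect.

Double Doppler shift off a moving reflector: f₂ = f₀ · (v + u)/(v − u) (u > 0 toward emitter).
Rearranging, u = v · (f₂ − f₀)/(f₂ + f₀) = 336 × -2.80/103.16 ≈ -9.1 m/s.
So the insect is moving at 9.1 m/s away from the emitter.

9.1 m/s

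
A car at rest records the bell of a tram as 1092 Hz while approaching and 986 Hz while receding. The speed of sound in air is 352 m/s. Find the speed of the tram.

f₁/f₂ = (v + v_s)/(v − v_s), so v_s = v · (f₁ − f₂)/(f₁ + f₂).
v_s = 352 × (1092 − 986)/(1092 + 986) = 352 × 106/2078 ≈ 18.0 m/s.

18.0 m/s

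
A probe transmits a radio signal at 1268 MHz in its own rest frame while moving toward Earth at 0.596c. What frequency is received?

Relativistic Doppler for frequency: f' = f₀ · √((1 + β)/(1 − β)).
f' = 1268 × √(1.5960/0.4040) = 1268 × 1.98759 ≈ 2520.3 MHz.

2520.3 MHz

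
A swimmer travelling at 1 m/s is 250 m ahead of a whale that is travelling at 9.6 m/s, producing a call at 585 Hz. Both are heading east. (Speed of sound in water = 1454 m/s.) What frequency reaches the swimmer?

The swimmer is ahead, so the whale is moving toward it while the swimmer is moving away from the whale.
General Doppler shift: f' = f · (v − v_o)/(v − v_s).
f' = 585 × (1454 − 1)/(1454 − 9.6) = 585 × 1453/1444.4 ≈ 588 Hz.

588 Hz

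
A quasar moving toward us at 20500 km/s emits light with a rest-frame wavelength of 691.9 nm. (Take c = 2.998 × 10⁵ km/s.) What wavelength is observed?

646.1 nm

β = v/c = 20500/299800 = 0.0684.
Relativistic Doppler for wavelength: λ' = λ₀ · √((1 − β)/(1 + β)).
λ' = 691.9 × √(0.9316/1.0684) = 691.9 × 0.93381 ≈ 646.1 nm.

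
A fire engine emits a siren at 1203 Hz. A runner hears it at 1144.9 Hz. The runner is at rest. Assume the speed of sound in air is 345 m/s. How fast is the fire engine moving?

17.5 m/s

f' < f, so the fire engine is receding.
f' = f · v/(v + v_s) ⇒ v_s = v · |1 − f/f'|.
v_s = 345 × |1 − 1203/1144.9| = 345 × 0.05075 ≈ 17.5 m/s.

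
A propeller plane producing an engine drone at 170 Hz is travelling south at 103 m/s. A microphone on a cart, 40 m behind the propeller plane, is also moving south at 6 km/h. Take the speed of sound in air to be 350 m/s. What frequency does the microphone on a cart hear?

6 km/h = 1.667 m/s.
The microphone on a cart is behind, so the propeller plane is moving away from it while the microphone on a cart is moving toward the propeller plane.
Both move, so f' = f · (v + v_o)/(v + v_s).
f' = 170 × (350 + 1.667)/(350 + 103) = 170 × 351.67/453 ≈ 132 Hz.

132 Hz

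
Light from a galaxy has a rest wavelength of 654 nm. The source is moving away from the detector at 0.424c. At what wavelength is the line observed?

1028.3 nm

Relativistic Doppler for wavelength: λ' = λ₀ · √((1 + β)/(1 − β)).
λ' = 654 × √(1.4240/0.5760) = 654 × 1.57233 ≈ 1028.3 nm.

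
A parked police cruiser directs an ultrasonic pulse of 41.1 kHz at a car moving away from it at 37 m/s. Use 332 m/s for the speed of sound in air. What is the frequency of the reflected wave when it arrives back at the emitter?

32.9 kHz

At the car (a moving observer), f₁ = f₀ · (v − u)/v = 41.1 × 295/332 ≈ 36.5 kHz.
The reflection then acts as a moving source: f₂ = f₁ · v/(v + u) ≈ 32.9 kHz.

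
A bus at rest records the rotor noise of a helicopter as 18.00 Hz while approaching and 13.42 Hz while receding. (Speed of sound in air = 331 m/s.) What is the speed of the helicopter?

48 m/s

f₁/f₂ = (v + v_s)/(v − v_s), so v_s = v · (f₁ − f₂)/(f₁ + f₂).
v_s = 331 × (18.00 − 13.42)/(18.00 + 13.42) = 331 × 4.58/31.42 ≈ 48 m/s.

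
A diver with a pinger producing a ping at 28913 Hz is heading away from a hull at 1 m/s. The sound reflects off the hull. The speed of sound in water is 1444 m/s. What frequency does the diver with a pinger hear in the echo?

The hull receives the sound from a moving source: f₁ = f₀ · v/(v + v_e) = 28913 × 1444/1445 ≈ 28893 Hz.
On the return leg the diver with a pinger is a moving observer: f₂ = f₁ · (v − v_e)/v = 28893 × 1443/1444 ≈ 28873 Hz.
Equivalently f₂ = f₀ · (v − v_e)/(v + v_e).

28873 Hz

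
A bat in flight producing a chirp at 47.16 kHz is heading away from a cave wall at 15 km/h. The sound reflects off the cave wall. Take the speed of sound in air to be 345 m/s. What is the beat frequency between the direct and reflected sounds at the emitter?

15 km/h = 4.167 m/s.
The cave wall receives the sound from a moving source: f₁ = f₀ · v/(v + v_e) = 47.16 × 345/349.17 ≈ 46.597 kHz.
On the return leg the bat in flight is a moving observer: f₂ = f₁ · (v − v_e)/v = 46.597 × 340.83/345 ≈ 46.034 kHz.
Equivalently f₂ = f₀ · (v − v_e)/(v + v_e).
Beat against the emitted tone (with f₀ = 47160 Hz): |f₂ − f₀| = 2v_e·f₀/(v + v_e) = 2 × 4.167 × 47160/349.17 ≈ 1126 Hz.

1126 Hz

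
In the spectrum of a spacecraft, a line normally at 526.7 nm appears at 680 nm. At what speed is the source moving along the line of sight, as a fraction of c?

λ'/λ₀ = 1.2911 > 1 (redshift), so the source is receding.
λ'/λ₀ = √((1 + β)/(1 − β)) for a receding source ⇒ β = (r² − 1)/(r² + 1) with r = λ'/λ₀.
β = (1.6668 − 1)/(1.6668 + 1) ≈ 0.250.

0.250c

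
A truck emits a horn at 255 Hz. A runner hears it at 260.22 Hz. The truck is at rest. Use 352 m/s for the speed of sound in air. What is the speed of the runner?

f' > f, so the runner is approaching.
f' = f · (v + v_o)/v ⇒ v_o = v · |f'/f − 1|.
v_o = 352 × |260.22/255 − 1| = 352 × 0.02047 ≈ 7.2 m/s.

7.2 m/s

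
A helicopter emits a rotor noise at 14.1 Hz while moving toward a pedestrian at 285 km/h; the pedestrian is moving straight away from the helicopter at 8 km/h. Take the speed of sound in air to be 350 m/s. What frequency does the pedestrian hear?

18.1 Hz

285 km/h = 79.17 m/s; 8 km/h = 2.222 m/s.
General Doppler shift: f' = f · (v − v_o)/(v − v_s).
f' = 14.1 × (350 − 2.222)/(350 − 79.17) = 14.1 × 347.78/270.83 ≈ 18.1 Hz.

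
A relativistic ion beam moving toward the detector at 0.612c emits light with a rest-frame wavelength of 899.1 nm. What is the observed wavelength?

441.1 nm

Relativistic Doppler for wavelength: λ' = λ₀ · √((1 − β)/(1 + β)).
λ' = 899.1 × √(0.3880/1.6120) = 899.1 × 0.49061 ≈ 441.1 nm.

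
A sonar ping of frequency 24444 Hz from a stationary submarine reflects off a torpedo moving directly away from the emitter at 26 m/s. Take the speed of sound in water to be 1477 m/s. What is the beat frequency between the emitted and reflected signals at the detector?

The torpedo first receives the wave as a moving observer: f₁ = f₀ · (v − u)/v = 24444 × (1477 − 26)/1477 ≈ 24014 Hz.
On reflection it acts as a source moving away from the stationary detector: f₂ = f₁ · v/(v + u) = 24014 × 1477/1503 ≈ 23598 Hz.
Equivalently f₂ = f₀ · (v − u)/(v + u).
Beat frequency: |f₂ − f₀| = 2u·f₀/(v + u) = 2 × 26 × 24444/1503 ≈ 846 Hz.

846 Hz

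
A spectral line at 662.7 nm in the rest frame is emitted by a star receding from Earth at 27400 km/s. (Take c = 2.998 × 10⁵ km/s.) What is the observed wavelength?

726.3 nm

β = v/c = 27400/299800 = 0.0914.
Relativistic Doppler for wavelength: λ' = λ₀ · √((1 + β)/(1 − β)).
λ' = 662.7 × √(1.0914/0.9086) = 662.7 × 1.09598 ≈ 726.3 nm.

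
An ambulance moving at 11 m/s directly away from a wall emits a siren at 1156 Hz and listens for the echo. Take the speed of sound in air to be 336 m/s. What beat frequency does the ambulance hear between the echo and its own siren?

The wall receives the sound from a moving source: f₁ = f₀ · v/(v + v_e) = 1156 × 336/347 ≈ 1119.4 Hz.
On the return leg the ambulance is a moving observer: f₂ = f₁ · (v − v_e)/v = 1119.4 × 325/336 ≈ 1082.7 Hz.
Equivalently f₂ = f₀ · (v − v_e)/(v + v_e).
Beat against the emitted tone: |f₂ − f₀| = 2v_e·f₀/(v + v_e) = 2 × 11 × 1156/347 ≈ 73 Hz.

73 Hz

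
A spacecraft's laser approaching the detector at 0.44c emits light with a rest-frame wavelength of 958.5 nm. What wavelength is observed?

597.7 nm

Relativistic Doppler for wavelength: λ' = λ₀ · √((1 − β)/(1 + β)).
λ' = 958.5 × √(0.5600/1.4400) = 958.5 × 0.62361 ≈ 597.7 nm.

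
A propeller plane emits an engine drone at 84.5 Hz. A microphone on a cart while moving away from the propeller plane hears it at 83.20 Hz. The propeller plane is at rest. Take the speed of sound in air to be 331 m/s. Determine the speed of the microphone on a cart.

5.1 m/s

f' = f · (v − v_o)/v ⇒ v_o = v · |f'/f − 1|.
v_o = 331 × |83.20/84.5 − 1| = 331 × 0.01538 ≈ 5.1 m/s.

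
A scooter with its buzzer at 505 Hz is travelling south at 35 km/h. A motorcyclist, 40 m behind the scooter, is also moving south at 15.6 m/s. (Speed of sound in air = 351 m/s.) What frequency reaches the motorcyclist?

35 km/h = 9.722 m/s.
The motorcyclist is behind, so the scooter is moving away from it while the motorcyclist is moving toward the scooter.
Both move, so f' = f · (v + v_o)/(v + v_s).
f' = 505 × (351 + 15.6)/(351 + 9.722) = 505 × 366.6/360.72 ≈ 513 Hz.

513 Hz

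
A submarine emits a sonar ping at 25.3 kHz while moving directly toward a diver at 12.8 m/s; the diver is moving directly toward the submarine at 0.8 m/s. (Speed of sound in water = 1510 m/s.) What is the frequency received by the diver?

25.5 kHz

General Doppler shift: f' = f · (v + v_o)/(v − v_s).
f' = 25.3 × (1510 + 0.8)/(1510 − 12.8) = 25.3 × 1510.8/1497.2 ≈ 25.5 kHz.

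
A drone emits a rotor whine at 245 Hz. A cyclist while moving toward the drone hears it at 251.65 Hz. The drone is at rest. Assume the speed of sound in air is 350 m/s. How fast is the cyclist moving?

f' = f · (v + v_o)/v ⇒ v_o = v · |f'/f − 1|.
v_o = 350 × |251.65/245 − 1| = 350 × 0.02714 ≈ 9.5 m/s.

9.5 m/s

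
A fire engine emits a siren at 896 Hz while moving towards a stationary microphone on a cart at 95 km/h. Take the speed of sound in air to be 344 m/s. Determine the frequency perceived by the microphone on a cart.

95 km/h = 26.39 m/s.
With the source moving toward a stationary observer, f' = f · v/(v − v_s).
f' = 896 × 344/(344 − 26.39) = 896 × 344/317.6 ≈ 970 Hz.

970 Hz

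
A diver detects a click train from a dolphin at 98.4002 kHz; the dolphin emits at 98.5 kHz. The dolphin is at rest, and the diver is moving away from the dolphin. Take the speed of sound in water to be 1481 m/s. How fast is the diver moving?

f' = f · (v − v_o)/v ⇒ v_o = v · |f'/f − 1|.
v_o = 1481 × |98.4002/98.5 − 1| = 1481 × 0.001013 ≈ 1.50 m/s.

1.50 m/s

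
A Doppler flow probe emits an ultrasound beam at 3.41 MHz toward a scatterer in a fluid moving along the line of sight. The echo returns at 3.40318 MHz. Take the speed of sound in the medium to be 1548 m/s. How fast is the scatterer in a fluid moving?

Double Doppler shift off a moving reflector: f₂ = f₀ · (v + u)/(v − u) (u > 0 toward emitter).
Rearranging, u = v · (f₂ − f₀)/(f₂ + f₀) = 1548 × -0.00682/6.81318 ≈ -1.55 m/s.
So the scatterer in a fluid is moving at 1.55 m/s away from the emitter.

1.55 m/s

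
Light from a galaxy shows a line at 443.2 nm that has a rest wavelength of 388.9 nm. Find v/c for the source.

λ'/λ₀ = 1.1396 > 1 (redshift), so the source is receding.
λ'/λ₀ = √((1 + β)/(1 − β)) for a receding source ⇒ β = (r² − 1)/(r² + 1) with r = λ'/λ₀.
β = (1.2987 − 1)/(1.2987 + 1) ≈ 0.130.

0.130c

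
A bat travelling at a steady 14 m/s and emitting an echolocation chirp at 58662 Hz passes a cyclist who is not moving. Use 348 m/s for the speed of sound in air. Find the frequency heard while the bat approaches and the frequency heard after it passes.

61121 Hz approaching; 56393 Hz receding

Approaching: f₁ = f · v/(v − v_s) = 58662 × 348/334 ≈ 61121 Hz.
Receding: f₂ = f · v/(v + v_s) = 58662 × 348/362 ≈ 56393 Hz.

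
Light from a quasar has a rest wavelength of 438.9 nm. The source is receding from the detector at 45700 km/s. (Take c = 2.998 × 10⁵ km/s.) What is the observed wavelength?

β = v/c = 45700/299800 = 0.1524.
Relativistic Doppler for wavelength: λ' = λ₀ · √((1 + β)/(1 − β)).
λ' = 438.9 × √(1.1524/0.8476) = 438.9 × 1.16606 ≈ 511.8 nm.

511.8 nm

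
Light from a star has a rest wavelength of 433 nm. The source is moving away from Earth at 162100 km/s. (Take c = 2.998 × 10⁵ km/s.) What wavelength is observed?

793.0 nm

β = v/c = 162100/299800 = 0.5407.
Relativistic Doppler for wavelength: λ' = λ₀ · √((1 + β)/(1 − β)).
λ' = 433 × √(1.5407/0.4593) = 433 × 1.83150 ≈ 793.0 nm.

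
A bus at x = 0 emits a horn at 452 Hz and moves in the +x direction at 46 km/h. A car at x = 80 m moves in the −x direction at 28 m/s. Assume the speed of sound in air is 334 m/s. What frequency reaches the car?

46 km/h = 12.78 m/s.
The observer lies on the +x side, so the source is heading toward the observer and the observer is heading toward the source.
General Doppler shift: f' = f · (v + v_o)/(v − v_s).
f' = 452 × (334 + 28)/(334 − 12.78) = 452 × 362/321.22 ≈ 509 Hz.

509 Hz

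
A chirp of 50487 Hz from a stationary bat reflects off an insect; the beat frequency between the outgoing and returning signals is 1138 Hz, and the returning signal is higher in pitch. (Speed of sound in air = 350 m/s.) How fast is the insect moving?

3.9 m/s

Double Doppler shift off a moving reflector: f₂ = f₀ · (v + u)/(v − u) (u > 0 toward emitter).
Returning signal is higher, so f₂ = f₀ + Δf = 50487 + 1138 = 51625 Hz.
Rearranging, u = v · (f₂ − f₀)/(f₂ + f₀) = 350 × 1138/102112 ≈ 3.9 m/s.
So the insect is moving at 3.9 m/s toward the emitter.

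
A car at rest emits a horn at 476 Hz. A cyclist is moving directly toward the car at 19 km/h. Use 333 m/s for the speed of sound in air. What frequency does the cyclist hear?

484 Hz

19 km/h = 5.278 m/s.
Only the observer moves, toward the source, so f' = f · (v + v_o)/v.
f' = 476 × (333 + 5.278)/333 = 476 × 338.28/333 ≈ 484 Hz.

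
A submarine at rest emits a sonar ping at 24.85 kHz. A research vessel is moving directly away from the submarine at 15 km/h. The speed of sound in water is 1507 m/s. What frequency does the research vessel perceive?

15 km/h = 4.167 m/s.
Moving observer, stationary source: f' = f · (v − v_o)/v.
f' = 24.85 × (1507 − 4.167)/1507 = 24.85 × 1502.8/1507 ≈ 24.8 kHz.

24.8 kHz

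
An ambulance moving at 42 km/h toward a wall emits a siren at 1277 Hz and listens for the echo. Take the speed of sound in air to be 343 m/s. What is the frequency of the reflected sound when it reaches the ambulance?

42 km/h = 11.67 m/s.
The wall receives the sound from a moving source: f₁ = f₀ · v/(v − v_e) = 1277 × 343/331.33 ≈ 1322 Hz.
On the return leg the ambulance is a moving observer: f₂ = f₁ · (v + v_e)/v = 1322 × 354.67/343 ≈ 1367 Hz.
Equivalently f₂ = f₀ · (v + v_e)/(v − v_e).

1367 Hz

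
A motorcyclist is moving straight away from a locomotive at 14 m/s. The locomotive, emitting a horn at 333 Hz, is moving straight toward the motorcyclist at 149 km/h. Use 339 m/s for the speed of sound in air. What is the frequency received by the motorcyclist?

149 km/h = 41.39 m/s.
Both move, so f' = f · (v − v_o)/(v − v_s).
f' = 333 × (339 − 14)/(339 − 41.39) = 333 × 325/297.61 ≈ 364 Hz.

364 Hz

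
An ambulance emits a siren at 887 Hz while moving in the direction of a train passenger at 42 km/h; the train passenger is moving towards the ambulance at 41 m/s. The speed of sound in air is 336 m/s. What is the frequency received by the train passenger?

1031 Hz

42 km/h = 11.67 m/s.
With source approaching and observer approaching, f' = f · (v + v_o)/(v − v_s).
f' = 887 × (336 + 41)/(336 − 11.67) = 887 × 377/324.33 ≈ 1031 Hz.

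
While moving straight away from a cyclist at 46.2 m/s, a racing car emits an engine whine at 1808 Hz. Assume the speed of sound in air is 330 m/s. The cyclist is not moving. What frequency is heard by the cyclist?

Only the source moves, away from the listener, so f' = f · v/(v + v_s).
f' = 1808 × 330/(330 + 46.2) = 1808 × 330/376.2 ≈ 1586 Hz.

1586 Hz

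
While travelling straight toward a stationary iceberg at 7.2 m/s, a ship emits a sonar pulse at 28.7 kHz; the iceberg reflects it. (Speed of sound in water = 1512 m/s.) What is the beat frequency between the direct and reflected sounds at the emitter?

275 Hz

The iceberg receives the sound from a moving source: f₁ = f₀ · v/(v − v_e) = 28.7 × 1512/1504.8 ≈ 28.837 kHz.
On the return leg the ship is a moving observer: f₂ = f₁ · (v + v_e)/v = 28.837 × 1519.2/1512 ≈ 28.975 kHz.
Beat against the emitted tone (with f₀ = 28700 Hz): |f₂ − f₀| = 2v_e·f₀/(v − v_e) = 2 × 7.2 × 28700/1504.8 ≈ 275 Hz.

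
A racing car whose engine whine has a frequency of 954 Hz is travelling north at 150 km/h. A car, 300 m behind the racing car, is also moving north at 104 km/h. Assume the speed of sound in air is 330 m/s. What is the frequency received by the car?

921 Hz

150 km/h = 41.67 m/s; 104 km/h = 28.89 m/s.
The car is behind, so the racing car is moving away from it while the car is moving toward the racing car.
General Doppler shift: f' = f · (v + v_o)/(v + v_s).
f' = 954 × (330 + 28.89)/(330 + 41.67) = 954 × 358.89/371.67 ≈ 921 Hz.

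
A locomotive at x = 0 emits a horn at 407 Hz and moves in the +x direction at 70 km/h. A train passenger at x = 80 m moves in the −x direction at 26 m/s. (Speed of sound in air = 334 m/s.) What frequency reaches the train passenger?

466 Hz

70 km/h = 19.44 m/s.
The observer lies on the +x side, so the source is heading toward the observer and the observer is heading toward the source.
General Doppler shift: f' = f · (v + v_o)/(v − v_s).
f' = 407 × (334 + 26)/(334 − 19.44) = 407 × 360/314.56 ≈ 466 Hz.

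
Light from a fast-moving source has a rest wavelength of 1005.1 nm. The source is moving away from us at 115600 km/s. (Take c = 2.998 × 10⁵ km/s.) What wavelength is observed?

β = v/c = 115600/299800 = 0.3856.
Relativistic Doppler for wavelength: λ' = λ₀ · √((1 + β)/(1 − β)).
λ' = 1005.1 × √(1.3856/0.6144) = 1005.1 × 1.50172 ≈ 1509.4 nm.

1509.4 nm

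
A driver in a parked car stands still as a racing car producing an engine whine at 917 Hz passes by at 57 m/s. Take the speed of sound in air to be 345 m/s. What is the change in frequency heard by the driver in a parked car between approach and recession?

Approaching: f₁ = f · v/(v − v_s) = 917 × 345/288 ≈ 1098 Hz.
Receding: f₂ = f · v/(v + v_s) = 917 × 345/402 ≈ 787 Hz.
Drop: f₁ − f₂ = 2f·v·v_s/(v² − v_s²) = 2 × 917 × 345 × 57/(345² − 57²) ≈ 312 Hz.

312 Hz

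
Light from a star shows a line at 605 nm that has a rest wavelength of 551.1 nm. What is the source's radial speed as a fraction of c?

0.093

λ'/λ₀ = 1.0978 > 1 (redshift), so the source is receding.
λ'/λ₀ = √((1 + β)/(1 − β)) for a receding source ⇒ β = (r² − 1)/(r² + 1) with r = λ'/λ₀.
β = (1.2052 − 1)/(1.2052 + 1) ≈ 0.093.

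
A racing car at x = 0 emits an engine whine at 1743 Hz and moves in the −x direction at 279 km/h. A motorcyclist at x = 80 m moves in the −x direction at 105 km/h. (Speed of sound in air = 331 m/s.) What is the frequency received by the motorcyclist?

279 km/h = 77.5 m/s; 105 km/h = 29.17 m/s.
The observer lies on the +x side, so the source is heading away from the observer and the observer is heading toward the source.
General Doppler shift: f' = f · (v + v_o)/(v + v_s).
f' = 1743 × (331 + 29.17)/(331 + 77.5) = 1743 × 360.17/408.5 ≈ 1537 Hz.

1537 Hz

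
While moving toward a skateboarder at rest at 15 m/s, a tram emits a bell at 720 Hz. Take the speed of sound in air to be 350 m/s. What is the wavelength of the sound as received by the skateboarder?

Only the source moves, toward the listener, so f' = f · v/(v − v_s).
f' = 720 × 350/(350 − 15) ≈ 752 Hz.
λ' = v/f' = 350/752.239 ≈ 46.5 cm.

46.5 cm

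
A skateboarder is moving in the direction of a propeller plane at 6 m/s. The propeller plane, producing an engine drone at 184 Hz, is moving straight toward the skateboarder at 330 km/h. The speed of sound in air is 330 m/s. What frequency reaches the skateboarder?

330 km/h = 91.67 m/s.
General Doppler shift: f' = f · (v + v_o)/(v − v_s).
f' = 184 × (330 + 6)/(330 − 91.67) = 184 × 336/238.33 ≈ 259 Hz.

259 Hz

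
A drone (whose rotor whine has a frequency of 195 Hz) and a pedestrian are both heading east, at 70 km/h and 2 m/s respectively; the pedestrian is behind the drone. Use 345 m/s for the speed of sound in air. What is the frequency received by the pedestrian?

186 Hz

70 km/h = 19.44 m/s.
The pedestrian is behind, so the drone is moving away from it while the pedestrian is moving toward the drone.
With source receding and observer approaching, f' = f · (v + v_o)/(v + v_s).
f' = 195 × (345 + 2)/(345 + 19.44) = 195 × 347/364.44 ≈ 186 Hz.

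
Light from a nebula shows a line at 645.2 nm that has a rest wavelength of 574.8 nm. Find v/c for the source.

0.115c

λ'/λ₀ = 1.1225 > 1 (redshift), so the source is receding.
λ'/λ₀ = √((1 + β)/(1 − β)) for a receding source ⇒ β = (r² − 1)/(r² + 1) with r = λ'/λ₀.
β = (1.2600 − 1)/(1.2600 + 1) ≈ 0.115.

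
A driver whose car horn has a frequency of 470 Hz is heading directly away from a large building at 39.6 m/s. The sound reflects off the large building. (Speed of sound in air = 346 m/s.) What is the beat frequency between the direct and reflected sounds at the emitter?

The large building receives the sound from a moving source: f₁ = f₀ · v/(v + v_e) = 470 × 346/385.6 ≈ 421.7 Hz.
On the return leg the driver is a moving observer: f₂ = f₁ · (v − v_e)/v = 421.7 × 306.4/346 ≈ 373.5 Hz.
Equivalently f₂ = f₀ · (v − v_e)/(v + v_e).
Beat against the emitted tone: |f₂ − f₀| = 2v_e·f₀/(v + v_e) = 2 × 39.6 × 470/385.6 ≈ 97 Hz.

97 Hz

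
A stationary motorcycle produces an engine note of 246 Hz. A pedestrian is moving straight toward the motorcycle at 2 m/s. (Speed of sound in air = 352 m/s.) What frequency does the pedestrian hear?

Only the observer moves, toward the source, so f' = f · (v + v_o)/v.
f' = 246 × (352 + 2)/352 = 246 × 354/352 ≈ 247 Hz.

247 Hz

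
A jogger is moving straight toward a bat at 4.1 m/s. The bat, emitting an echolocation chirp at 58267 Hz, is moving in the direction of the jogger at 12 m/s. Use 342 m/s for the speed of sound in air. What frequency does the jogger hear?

Both move, so f' = f · (v + v_o)/(v − v_s).
f' = 58267 × (342 + 4.1)/(342 − 12) = 58267 × 346.1/330 ≈ 61110 Hz.

61110 Hz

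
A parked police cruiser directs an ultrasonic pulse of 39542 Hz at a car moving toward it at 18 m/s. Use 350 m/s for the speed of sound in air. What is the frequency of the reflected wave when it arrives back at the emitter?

43830 Hz

The car first receives the wave as a moving observer: f₁ = f₀ · (v + u)/v = 39542 × (350 + 18)/350 ≈ 41576 Hz.
The reflection then acts as a moving source: f₂ = f₁ · v/(v − u) ≈ 43830 Hz.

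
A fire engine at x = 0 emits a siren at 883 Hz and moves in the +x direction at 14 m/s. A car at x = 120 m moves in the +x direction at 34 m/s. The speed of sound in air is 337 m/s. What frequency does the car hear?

The observer lies on the +x side, so the source is heading toward the observer and the observer is heading away from the source.
General Doppler shift: f' = f · (v − v_o)/(v − v_s).
f' = 883 × (337 − 34)/(337 − 14) = 883 × 303/323 ≈ 828 Hz.

828 Hz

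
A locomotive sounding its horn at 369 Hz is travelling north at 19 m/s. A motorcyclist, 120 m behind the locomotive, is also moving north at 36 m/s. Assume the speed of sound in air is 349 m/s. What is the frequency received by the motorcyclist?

The motorcyclist is behind, so the locomotive is moving away from it while the motorcyclist is moving toward the locomotive.
With source receding and observer approaching, f' = f · (v + v_o)/(v + v_s).
f' = 369 × (349 + 36)/(349 + 19) = 369 × 385/368 ≈ 386 Hz.

386 Hz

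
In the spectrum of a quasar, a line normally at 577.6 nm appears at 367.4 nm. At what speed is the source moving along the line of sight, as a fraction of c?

0.424c

λ'/λ₀ = 0.6361 < 1 (blueshift), so the source is approaching.
λ'/λ₀ = √((1 − β)/(1 + β)) for an approaching source ⇒ β = (1 − r²)/(1 + r²) with r = λ'/λ₀.
β = (1 − 0.4046)/(1 + 0.4046) ≈ 0.424.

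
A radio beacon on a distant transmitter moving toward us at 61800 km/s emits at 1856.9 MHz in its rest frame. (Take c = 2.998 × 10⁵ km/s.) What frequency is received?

2288.8 MHz

β = v/c = 61800/299800 = 0.2061.
Relativistic Doppler for frequency: f' = f₀ · √((1 + β)/(1 − β)).
f' = 1856.9 × √(1.2061/0.7939) = 1856.9 × 1.23261 ≈ 2288.8 MHz.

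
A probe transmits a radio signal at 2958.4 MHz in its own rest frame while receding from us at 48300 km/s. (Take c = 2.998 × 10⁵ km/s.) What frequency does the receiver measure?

β = v/c = 48300/299800 = 0.1611.
Relativistic Doppler for frequency: f' = f₀ · √((1 − β)/(1 + β)).
f' = 2958.4 × √(0.8389/1.1611) = 2958.4 × 0.85000 ≈ 2514.6 MHz.

2514.6 MHz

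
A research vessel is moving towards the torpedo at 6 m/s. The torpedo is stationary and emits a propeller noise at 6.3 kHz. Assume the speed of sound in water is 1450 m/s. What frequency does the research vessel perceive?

6.33 kHz

Moving observer, stationary source: f' = f · (v + v_o)/v.
f' = 6.3 × (1450 + 6)/1450 = 6.3 × 1456/1450 ≈ 6.33 kHz.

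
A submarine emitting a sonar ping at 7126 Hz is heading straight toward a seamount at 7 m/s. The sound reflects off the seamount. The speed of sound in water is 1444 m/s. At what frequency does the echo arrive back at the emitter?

7195 Hz

The seamount receives the sound from a moving source: f₁ = f₀ · v/(v − v_e) = 7126 × 1444/1437 ≈ 7161 Hz.
On the return leg the submarine is a moving observer: f₂ = f₁ · (v + v_e)/v = 7161 × 1451/1444 ≈ 7195 Hz.
Equivalently f₂ = f₀ · (v + v_e)/(v − v_e).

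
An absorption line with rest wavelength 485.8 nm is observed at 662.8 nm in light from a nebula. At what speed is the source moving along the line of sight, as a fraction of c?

0.301

λ'/λ₀ = 1.3643 > 1 (redshift), so the source is receding.
λ'/λ₀ = √((1 + β)/(1 − β)) for a receding source ⇒ β = (r² − 1)/(r² + 1) with r = λ'/λ₀.
β = (1.8614 − 1)/(1.8614 + 1) ≈ 0.301.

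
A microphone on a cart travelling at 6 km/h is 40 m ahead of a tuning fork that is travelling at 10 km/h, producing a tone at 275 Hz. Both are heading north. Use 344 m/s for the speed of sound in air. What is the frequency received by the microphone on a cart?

276 Hz

10 km/h = 2.778 m/s; 6 km/h = 1.667 m/s.
The microphone on a cart is ahead, so the tuning fork is moving toward it while the microphone on a cart is moving away from the tuning fork.
Both move, so f' = f · (v − v_o)/(v − v_s).
f' = 275 × (344 − 1.667)/(344 − 2.778) = 275 × 342.33/341.22 ≈ 276 Hz.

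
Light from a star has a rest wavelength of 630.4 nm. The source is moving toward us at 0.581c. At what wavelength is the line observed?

Relativistic Doppler for wavelength: λ' = λ₀ · √((1 − β)/(1 + β)).
λ' = 630.4 × √(0.4190/1.5810) = 630.4 × 0.51480 ≈ 324.5 nm.

324.5 nm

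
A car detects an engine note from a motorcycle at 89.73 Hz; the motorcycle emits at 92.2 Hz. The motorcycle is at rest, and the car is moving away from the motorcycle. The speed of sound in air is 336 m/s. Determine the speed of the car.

9.0 m/s

f' = f · (v − v_o)/v ⇒ v_o = v · |f'/f − 1|.
v_o = 336 × |89.73/92.2 − 1| = 336 × 0.02679 ≈ 9.0 m/s.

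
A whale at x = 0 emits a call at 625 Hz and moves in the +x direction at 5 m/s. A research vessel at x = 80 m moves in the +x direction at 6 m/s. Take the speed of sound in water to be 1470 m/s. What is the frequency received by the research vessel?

625 Hz

The observer lies on the +x side, so the source is heading toward the observer and the observer is heading away from the source.
General Doppler shift: f' = f · (v − v_o)/(v − v_s).
f' = 625 × (1470 − 6)/(1470 − 5) = 625 × 1464/1465 ≈ 625 Hz.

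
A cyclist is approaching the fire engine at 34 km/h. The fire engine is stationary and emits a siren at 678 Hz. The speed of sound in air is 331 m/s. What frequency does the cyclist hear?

34 km/h = 9.444 m/s.
Only the observer moves, toward the source, so f' = f · (v + v_o)/v.
f' = 678 × (331 + 9.444)/331 = 678 × 340.44/331 ≈ 697 Hz.

697 Hz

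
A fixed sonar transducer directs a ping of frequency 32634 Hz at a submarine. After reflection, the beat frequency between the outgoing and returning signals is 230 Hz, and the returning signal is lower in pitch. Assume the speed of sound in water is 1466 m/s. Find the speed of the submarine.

Double Doppler shift off a moving reflector: f₂ = f₀ · (v + u)/(v − u) (u > 0 toward emitter).
Returning signal is lower, so f₂ = f₀ − Δf = 32634 − 230 = 32404 Hz.
Rearranging, u = v · (f₂ − f₀)/(f₂ + f₀) = 1466 × -230/65038 ≈ -5.2 m/s.
So the submarine is moving at 5.2 m/s away from the emitter.

5.2 m/s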